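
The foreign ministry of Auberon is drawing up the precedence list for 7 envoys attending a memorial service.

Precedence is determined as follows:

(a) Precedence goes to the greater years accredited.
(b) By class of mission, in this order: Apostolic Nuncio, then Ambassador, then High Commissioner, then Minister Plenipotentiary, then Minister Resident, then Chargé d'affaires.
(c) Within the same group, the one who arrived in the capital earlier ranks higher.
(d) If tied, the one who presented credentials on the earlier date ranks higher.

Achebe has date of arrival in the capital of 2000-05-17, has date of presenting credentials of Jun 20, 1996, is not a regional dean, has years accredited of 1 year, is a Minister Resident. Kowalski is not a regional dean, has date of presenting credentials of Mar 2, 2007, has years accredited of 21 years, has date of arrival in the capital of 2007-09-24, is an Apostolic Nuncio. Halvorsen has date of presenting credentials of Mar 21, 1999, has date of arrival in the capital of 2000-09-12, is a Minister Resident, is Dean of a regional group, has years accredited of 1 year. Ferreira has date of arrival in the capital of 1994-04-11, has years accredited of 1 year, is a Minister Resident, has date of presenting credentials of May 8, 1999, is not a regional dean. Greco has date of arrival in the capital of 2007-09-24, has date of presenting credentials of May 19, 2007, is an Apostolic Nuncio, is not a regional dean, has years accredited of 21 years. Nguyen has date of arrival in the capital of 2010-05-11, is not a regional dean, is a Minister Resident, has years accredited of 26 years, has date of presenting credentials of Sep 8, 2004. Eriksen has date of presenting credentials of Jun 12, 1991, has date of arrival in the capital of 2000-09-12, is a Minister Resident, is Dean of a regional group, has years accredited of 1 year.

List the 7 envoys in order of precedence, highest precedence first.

Nguyen, Kowalski, Greco, Ferreira, Achebe, Eriksen, Halvorsen

By years accredited (higher first): Nguyen (26 years); then Kowalski and Greco (both 21 years); then Ferreira, Achebe, Eriksen and Halvorsen (each 1 year).
Kowalski and Greco are each Apostolic Nuncio, so the next rule applies.
Kowalski and Greco both have date of arrival in the capital 2007-09-24, so the next rule applies.
Among Kowalski and Greco, by date of presenting credentials (earlier first): Kowalski (Mar 2, 2007) before Greco (May 19, 2007).
Ferreira, Achebe, Eriksen and Halvorsen are each Minister Resident, so the next rule applies.
Among Ferreira, Achebe, Eriksen and Halvorsen, by date of arrival in the capital (earlier first): Ferreira (1994-04-11) before Achebe (2000-05-17) before Eriksen and Halvorsen (2000-09-12).
Among Eriksen and Halvorsen, by date of presenting credentials (earlier first): Eriksen (Jun 12, 1991) before Halvorsen (Mar 21, 1999).
Full order: Nguyen, Kowalski, Greco, Ferreira, Achebe, Eriksen, Halvorsen.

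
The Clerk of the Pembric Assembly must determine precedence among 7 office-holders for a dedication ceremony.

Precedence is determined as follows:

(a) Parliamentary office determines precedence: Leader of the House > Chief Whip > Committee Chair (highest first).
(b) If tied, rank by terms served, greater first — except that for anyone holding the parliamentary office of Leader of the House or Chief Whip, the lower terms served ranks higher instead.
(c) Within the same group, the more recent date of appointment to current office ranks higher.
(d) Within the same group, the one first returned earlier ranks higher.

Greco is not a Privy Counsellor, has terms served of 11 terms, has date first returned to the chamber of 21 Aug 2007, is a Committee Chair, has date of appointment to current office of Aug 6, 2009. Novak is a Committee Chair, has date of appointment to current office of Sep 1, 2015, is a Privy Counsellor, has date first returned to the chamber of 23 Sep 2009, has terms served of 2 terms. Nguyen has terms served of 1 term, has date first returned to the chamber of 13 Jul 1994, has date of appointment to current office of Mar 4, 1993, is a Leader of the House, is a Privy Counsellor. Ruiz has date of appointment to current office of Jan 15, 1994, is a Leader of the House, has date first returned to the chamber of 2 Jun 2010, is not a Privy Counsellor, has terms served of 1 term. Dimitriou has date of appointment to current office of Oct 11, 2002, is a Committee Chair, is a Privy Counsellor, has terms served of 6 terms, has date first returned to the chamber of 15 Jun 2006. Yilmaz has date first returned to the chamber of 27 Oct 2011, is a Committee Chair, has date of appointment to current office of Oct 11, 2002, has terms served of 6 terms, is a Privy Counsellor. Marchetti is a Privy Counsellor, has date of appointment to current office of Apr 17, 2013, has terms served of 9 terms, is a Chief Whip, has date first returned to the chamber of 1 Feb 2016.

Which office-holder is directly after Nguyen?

Marchetti

By parliamentary office: Ruiz and Nguyen (Leader of the House); then Marchetti (Chief Whip); then Greco, Dimitriou, Yilmaz and Novak (Committee Chair).
Ruiz and Nguyen both have terms served 1 term, so the next rule applies.
Among Ruiz and Nguyen, by date of appointment to current office (later first): Ruiz (Jan 15, 1994) before Nguyen (Mar 4, 1993).
Among Greco, Dimitriou, Yilmaz and Novak, by terms served (higher first): Greco (11 terms) before Dimitriou and Yilmaz (6 terms) before Novak (2 terms).
Dimitriou and Yilmaz both have date of appointment to current office Oct 11, 2002, so the next rule applies.
Among Dimitriou and Yilmaz, by date first returned to the chamber (earlier first): Dimitriou (15 Jun 2006) before Yilmaz (27 Oct 2011).
Order: Ruiz, Nguyen, Marchetti, Greco, Dimitriou, Yilmaz, Novak.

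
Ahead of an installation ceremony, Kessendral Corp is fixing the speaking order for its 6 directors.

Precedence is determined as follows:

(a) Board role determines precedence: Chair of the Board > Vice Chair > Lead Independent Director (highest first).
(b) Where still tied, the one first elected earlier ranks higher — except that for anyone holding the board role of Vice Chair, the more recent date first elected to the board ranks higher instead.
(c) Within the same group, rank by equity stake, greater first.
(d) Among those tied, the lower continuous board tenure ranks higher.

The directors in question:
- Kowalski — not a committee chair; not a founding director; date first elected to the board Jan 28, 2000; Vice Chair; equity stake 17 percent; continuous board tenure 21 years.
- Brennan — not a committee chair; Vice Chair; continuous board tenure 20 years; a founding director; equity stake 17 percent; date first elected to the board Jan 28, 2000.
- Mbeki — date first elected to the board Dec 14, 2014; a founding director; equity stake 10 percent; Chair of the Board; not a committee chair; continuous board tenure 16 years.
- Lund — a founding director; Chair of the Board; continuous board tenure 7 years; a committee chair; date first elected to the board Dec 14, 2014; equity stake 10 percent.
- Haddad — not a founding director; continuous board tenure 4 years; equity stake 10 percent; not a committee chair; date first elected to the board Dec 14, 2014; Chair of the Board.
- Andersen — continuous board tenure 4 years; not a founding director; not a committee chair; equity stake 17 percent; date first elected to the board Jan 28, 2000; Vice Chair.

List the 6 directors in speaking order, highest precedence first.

By board role: Haddad, Lund and Mbeki (Chair of the Board); then Andersen, Brennan and Kowalski (Vice Chair).
Haddad, Lund and Mbeki all have date first elected to the board Dec 14, 2014, so the next rule applies.
Haddad, Lund and Mbeki all have equity stake 10 percent, so the next rule applies.
Among Haddad, Lund and Mbeki, by continuous board tenure (lower first): Haddad (4 years) before Lund (7 years) before Mbeki (16 years).
Andersen, Brennan and Kowalski all have date first elected to the board Jan 28, 2000, so the next rule applies.
Andersen, Brennan and Kowalski all have equity stake 17 percent, so the next rule applies.
Among Andersen, Brennan and Kowalski, by continuous board tenure (lower first): Andersen (4 years) before Brennan (20 years) before Kowalski (21 years).
Full order: Haddad, Lund, Mbeki, Andersen, Brennan, Kowalski.

Haddad, Lund, Mbeki, Andersen, Brennan, Kowalski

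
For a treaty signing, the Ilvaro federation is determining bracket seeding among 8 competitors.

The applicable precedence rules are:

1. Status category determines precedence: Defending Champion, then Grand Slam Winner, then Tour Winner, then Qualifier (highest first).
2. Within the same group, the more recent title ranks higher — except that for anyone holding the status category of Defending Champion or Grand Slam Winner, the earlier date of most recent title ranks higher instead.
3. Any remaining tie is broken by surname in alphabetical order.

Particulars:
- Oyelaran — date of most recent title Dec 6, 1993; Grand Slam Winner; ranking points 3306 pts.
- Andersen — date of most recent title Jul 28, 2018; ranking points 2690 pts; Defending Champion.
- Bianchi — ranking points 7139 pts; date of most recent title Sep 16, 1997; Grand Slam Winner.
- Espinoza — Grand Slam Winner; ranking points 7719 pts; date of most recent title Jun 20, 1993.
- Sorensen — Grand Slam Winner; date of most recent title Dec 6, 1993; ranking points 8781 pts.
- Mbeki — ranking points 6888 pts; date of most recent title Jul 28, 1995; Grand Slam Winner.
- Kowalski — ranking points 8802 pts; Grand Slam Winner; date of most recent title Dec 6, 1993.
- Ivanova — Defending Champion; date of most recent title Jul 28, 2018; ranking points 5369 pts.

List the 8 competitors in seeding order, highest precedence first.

By status category: Andersen and Ivanova (Defending Champion); then Espinoza, Kowalski, Oyelaran, Sorensen, Mbeki and Bianchi (Grand Slam Winner).
Andersen and Ivanova both have date of most recent title Jul 28, 2018, so the next rule applies.
Among Andersen and Ivanova, alphabetically by surname: Andersen before Ivanova.
Among Espinoza, Kowalski, Oyelaran, Sorensen, Mbeki and Bianchi, by date of most recent title (earlier first) (reversed rule for this group): Espinoza (Jun 20, 1993) before Kowalski, Oyelaran and Sorensen (Dec 6, 1993) before Mbeki (Jul 28, 1995) before Bianchi (Sep 16, 1997).
Among Kowalski, Oyelaran and Sorensen, alphabetically by surname: Kowalski before Oyelaran before Sorensen.
Full order: Andersen, Ivanova, Espinoza, Kowalski, Oyelaran, Sorensen, Mbeki, Bianchi.

Andersen, Ivanova, Espinoza, Kowalski, Oyelaran, Sorensen, Mbeki, Bianchi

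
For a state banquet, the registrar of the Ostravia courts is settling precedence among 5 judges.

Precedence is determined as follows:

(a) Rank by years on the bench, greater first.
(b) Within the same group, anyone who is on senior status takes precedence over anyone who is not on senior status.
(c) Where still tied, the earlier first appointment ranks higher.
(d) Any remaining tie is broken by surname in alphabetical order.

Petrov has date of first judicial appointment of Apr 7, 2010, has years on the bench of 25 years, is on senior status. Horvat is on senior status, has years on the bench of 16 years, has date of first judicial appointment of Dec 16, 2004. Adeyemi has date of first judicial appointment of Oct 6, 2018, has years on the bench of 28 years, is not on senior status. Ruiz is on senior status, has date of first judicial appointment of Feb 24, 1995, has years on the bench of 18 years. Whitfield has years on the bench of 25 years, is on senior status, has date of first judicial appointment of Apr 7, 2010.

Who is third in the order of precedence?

Whitfield

By years on the bench (higher first): Adeyemi (28 years); then Petrov and Whitfield (both 25 years); then Ruiz (18 years); then Horvat (16 years).
Petrov and Whitfield are each on senior status, so the next rule applies.
Petrov and Whitfield both have date of first judicial appointment Apr 7, 2010, so the next rule applies.
Among Petrov and Whitfield, alphabetically by surname: Petrov before Whitfield.
Order: Adeyemi, Petrov, Whitfield, Ruiz, Horvat.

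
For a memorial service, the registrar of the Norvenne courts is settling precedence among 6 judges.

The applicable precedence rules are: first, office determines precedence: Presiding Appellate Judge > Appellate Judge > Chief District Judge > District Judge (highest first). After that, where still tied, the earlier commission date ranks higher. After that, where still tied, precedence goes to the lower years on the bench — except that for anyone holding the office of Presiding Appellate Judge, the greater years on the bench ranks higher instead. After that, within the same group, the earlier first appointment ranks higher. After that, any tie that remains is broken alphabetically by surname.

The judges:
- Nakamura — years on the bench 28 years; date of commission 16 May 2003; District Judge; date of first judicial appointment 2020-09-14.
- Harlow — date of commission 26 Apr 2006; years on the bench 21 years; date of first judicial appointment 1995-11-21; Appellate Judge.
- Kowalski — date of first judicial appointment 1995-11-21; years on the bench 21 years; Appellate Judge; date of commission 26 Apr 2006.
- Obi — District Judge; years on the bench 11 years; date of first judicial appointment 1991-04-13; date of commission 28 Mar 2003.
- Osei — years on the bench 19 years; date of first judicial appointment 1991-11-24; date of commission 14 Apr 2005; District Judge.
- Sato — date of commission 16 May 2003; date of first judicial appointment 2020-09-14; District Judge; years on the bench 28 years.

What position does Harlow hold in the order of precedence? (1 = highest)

1

By office: Harlow and Kowalski (Appellate Judge); then Obi, Nakamura, Sato and Osei (District Judge).
Harlow and Kowalski both have date of commission 26 Apr 2006, so the next rule applies.
Harlow and Kowalski both have years on the bench 21 years, so the next rule applies.
Harlow and Kowalski both have date of first judicial appointment 1995-11-21, so the next rule applies.
Among Harlow and Kowalski, alphabetically by surname: Harlow before Kowalski.
Among Obi, Nakamura, Sato and Osei, by date of commission (earlier first): Obi (28 Mar 2003) before Nakamura and Sato (16 May 2003) before Osei (14 Apr 2005).
Nakamura and Sato both have years on the bench 28 years, so the next rule applies.
Nakamura and Sato both have date of first judicial appointment 2020-09-14, so the next rule applies.
Among Nakamura and Sato, alphabetically by surname: Nakamura before Sato.
Order: Harlow, Kowalski, Obi, Nakamura, Sato, Osei. So position 1.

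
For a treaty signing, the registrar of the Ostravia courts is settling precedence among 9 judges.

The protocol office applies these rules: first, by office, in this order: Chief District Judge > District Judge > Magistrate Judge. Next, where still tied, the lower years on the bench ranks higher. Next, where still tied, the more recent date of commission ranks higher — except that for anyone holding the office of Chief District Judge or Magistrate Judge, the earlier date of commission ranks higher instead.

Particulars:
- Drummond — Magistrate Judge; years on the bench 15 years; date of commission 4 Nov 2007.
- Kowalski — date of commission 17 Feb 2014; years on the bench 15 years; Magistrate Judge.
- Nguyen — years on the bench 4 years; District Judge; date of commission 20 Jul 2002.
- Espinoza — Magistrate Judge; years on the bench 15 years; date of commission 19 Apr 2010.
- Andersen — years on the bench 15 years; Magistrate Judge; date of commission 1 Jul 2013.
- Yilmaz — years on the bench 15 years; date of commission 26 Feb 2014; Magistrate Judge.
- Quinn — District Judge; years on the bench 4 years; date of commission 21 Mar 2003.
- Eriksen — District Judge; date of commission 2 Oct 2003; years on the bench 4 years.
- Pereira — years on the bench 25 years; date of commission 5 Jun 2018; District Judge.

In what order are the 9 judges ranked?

Eriksen, Quinn, Nguyen, Pereira, Drummond, Espinoza, Andersen, Kowalski, Yilmaz

By office: Eriksen, Quinn, Nguyen and Pereira (District Judge); then Drummond, Espinoza, Andersen, Kowalski and Yilmaz (Magistrate Judge).
Among Eriksen, Quinn, Nguyen and Pereira, by years on the bench (lower first): Eriksen, Quinn and Nguyen (4 years) before Pereira (25 years).
Among Eriksen, Quinn and Nguyen, by date of commission (later first): Eriksen (2 Oct 2003) before Quinn (21 Mar 2003) before Nguyen (20 Jul 2002).
Drummond, Espinoza, Andersen, Kowalski and Yilmaz all have years on the bench 15 years, so the next rule applies.
Among Drummond, Espinoza, Andersen, Kowalski and Yilmaz, by date of commission (earlier first) (reversed rule for this group): Drummond (4 Nov 2007) before Espinoza (19 Apr 2010) before Andersen (1 Jul 2013) before Kowalski (17 Feb 2014) before Yilmaz (26 Feb 2014).
Full order: Eriksen, Quinn, Nguyen, Pereira, Drummond, Espinoza, Andersen, Kowalski, Yilmaz.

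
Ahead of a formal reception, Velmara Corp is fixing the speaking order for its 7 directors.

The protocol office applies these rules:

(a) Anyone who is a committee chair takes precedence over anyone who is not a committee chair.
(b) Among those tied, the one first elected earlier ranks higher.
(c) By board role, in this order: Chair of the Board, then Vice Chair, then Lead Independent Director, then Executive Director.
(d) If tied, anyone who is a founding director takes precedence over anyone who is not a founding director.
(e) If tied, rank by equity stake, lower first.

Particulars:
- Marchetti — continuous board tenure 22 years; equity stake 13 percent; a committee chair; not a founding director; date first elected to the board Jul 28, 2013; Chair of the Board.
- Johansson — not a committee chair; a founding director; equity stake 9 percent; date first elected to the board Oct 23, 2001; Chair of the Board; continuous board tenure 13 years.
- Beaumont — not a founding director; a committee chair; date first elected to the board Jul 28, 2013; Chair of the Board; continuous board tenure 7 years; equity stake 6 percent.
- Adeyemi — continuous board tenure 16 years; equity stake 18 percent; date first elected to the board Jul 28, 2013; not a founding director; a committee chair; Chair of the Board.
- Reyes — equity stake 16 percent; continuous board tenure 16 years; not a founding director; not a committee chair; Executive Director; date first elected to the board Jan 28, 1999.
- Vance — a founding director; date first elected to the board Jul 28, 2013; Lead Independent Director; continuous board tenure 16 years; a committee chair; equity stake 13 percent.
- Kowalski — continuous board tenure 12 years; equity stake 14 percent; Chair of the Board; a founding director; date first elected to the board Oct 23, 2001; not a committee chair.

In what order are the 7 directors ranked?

Beaumont, Marchetti, Adeyemi, Vance, Reyes, Johansson, Kowalski

By the first rule: Beaumont, Marchetti, Adeyemi and Vance (each a committee chair); then Reyes, Johansson and Kowalski (each not a committee chair).
Beaumont, Marchetti, Adeyemi and Vance all have date first elected to the board Jul 28, 2013, so the next rule applies.
Among Beaumont, Marchetti, Adeyemi and Vance, by board role: Beaumont, Marchetti and Adeyemi (Chair of the Board) before Vance (Lead Independent Director).
Beaumont, Marchetti and Adeyemi are each not a founding director, so the next rule applies.
Among Beaumont, Marchetti and Adeyemi, by equity stake (lower first): Beaumont (6 percent) before Marchetti (13 percent) before Adeyemi (18 percent).
Among Reyes, Johansson and Kowalski, by date first elected to the board (earlier first): Reyes (Jan 28, 1999) before Johansson and Kowalski (Oct 23, 2001).
Johansson and Kowalski are each Chair of the Board, so the next rule applies.
Johansson and Kowalski are each a founding director, so the next rule applies.
Among Johansson and Kowalski, by equity stake (lower first): Johansson (9 percent) before Kowalski (14 percent).
Full order: Beaumont, Marchetti, Adeyemi, Vance, Reyes, Johansson, Kowalski.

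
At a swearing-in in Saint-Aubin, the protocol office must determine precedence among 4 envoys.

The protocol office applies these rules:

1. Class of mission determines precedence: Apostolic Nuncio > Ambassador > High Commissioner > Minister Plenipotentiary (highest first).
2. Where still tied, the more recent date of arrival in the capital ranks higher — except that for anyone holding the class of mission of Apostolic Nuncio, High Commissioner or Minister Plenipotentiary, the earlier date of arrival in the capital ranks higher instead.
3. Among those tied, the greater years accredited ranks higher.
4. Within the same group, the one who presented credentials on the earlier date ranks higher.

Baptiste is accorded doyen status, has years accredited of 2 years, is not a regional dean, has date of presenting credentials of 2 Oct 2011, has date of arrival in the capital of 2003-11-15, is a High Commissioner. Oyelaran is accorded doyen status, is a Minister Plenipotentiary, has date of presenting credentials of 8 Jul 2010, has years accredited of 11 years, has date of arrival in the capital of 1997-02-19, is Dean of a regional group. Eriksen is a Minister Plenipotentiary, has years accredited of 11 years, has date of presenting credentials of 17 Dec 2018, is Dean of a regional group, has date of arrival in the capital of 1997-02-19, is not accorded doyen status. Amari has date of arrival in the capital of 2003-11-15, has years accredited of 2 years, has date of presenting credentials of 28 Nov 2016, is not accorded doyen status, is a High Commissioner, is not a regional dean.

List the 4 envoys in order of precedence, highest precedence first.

By class of mission: Baptiste and Amari (High Commissioner); then Oyelaran and Eriksen (Minister Plenipotentiary).
Baptiste and Amari both have date of arrival in the capital 2003-11-15, so the next rule applies.
Baptiste and Amari both have years accredited 2 years, so the next rule applies.
Among Baptiste and Amari, by date of presenting credentials (earlier first): Baptiste (2 Oct 2011) before Amari (28 Nov 2016).
Oyelaran and Eriksen both have date of arrival in the capital 1997-02-19, so the next rule applies.
Oyelaran and Eriksen both have years accredited 11 years, so the next rule applies.
Among Oyelaran and Eriksen, by date of presenting credentials (earlier first): Oyelaran (8 Jul 2010) before Eriksen (17 Dec 2018).
Full order: Baptiste, Amari, Oyelaran, Eriksen.

Baptiste, Amari, Oyelaran, Eriksen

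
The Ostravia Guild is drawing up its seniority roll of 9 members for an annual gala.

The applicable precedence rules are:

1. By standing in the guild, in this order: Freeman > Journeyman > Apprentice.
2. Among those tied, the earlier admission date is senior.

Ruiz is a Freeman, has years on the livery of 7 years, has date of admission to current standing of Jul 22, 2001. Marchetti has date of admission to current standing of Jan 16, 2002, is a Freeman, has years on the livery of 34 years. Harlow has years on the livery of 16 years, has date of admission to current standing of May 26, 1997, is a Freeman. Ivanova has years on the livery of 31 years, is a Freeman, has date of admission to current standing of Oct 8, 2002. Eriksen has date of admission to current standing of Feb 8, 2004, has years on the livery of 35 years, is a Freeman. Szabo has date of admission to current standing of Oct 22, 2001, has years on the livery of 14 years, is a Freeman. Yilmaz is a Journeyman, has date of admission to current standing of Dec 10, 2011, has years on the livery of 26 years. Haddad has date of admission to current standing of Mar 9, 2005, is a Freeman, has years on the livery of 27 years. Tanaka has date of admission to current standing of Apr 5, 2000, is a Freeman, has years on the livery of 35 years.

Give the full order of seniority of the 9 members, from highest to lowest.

Harlow, Tanaka, Ruiz, Szabo, Marchetti, Ivanova, Eriksen, Haddad, Yilmaz

By standing in the guild: Harlow, Tanaka, Ruiz, Szabo, Marchetti, Ivanova, Eriksen and Haddad (Freeman); then Yilmaz (Journeyman).
Among Harlow, Tanaka, Ruiz, Szabo, Marchetti, Ivanova, Eriksen and Haddad, by date of admission to current standing (earlier first): Harlow (May 26, 1997) before Tanaka (Apr 5, 2000) before Ruiz (Jul 22, 2001) before Szabo (Oct 22, 2001) before Marchetti (Jan 16, 2002) before Ivanova (Oct 8, 2002) before Eriksen (Feb 8, 2004) before Haddad (Mar 9, 2005).
Full order: Harlow, Tanaka, Ruiz, Szabo, Marchetti, Ivanova, Eriksen, Haddad, Yilmaz.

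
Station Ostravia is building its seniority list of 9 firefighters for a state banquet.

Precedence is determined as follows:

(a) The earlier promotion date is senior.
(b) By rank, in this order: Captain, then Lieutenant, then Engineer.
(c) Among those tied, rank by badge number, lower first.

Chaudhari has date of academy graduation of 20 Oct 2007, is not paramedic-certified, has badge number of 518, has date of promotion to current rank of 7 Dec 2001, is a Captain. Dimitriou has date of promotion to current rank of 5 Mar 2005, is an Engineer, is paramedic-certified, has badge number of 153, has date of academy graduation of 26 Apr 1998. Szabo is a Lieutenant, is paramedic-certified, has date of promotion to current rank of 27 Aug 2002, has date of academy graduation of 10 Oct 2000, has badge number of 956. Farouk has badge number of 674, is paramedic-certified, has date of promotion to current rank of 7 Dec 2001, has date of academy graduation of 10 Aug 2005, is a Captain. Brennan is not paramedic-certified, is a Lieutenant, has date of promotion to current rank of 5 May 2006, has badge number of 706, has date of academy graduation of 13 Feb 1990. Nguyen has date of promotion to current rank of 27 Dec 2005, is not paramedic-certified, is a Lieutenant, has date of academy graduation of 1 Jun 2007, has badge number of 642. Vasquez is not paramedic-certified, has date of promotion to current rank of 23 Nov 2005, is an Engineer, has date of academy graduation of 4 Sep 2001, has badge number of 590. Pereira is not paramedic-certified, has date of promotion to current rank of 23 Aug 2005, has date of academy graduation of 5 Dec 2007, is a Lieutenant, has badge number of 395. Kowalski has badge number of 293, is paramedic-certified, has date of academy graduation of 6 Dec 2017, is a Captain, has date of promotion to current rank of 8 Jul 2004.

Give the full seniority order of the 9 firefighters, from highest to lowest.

By date of promotion to current rank (earlier first): Chaudhari and Farouk (both 7 Dec 2001); then Szabo (27 Aug 2002); then Kowalski (8 Jul 2004); then Dimitriou (5 Mar 2005); then Pereira (23 Aug 2005); then Vasquez (23 Nov 2005); then Nguyen (27 Dec 2005); then Brennan (5 May 2006).
Chaudhari and Farouk are each Captain, so the next rule applies.
Among Chaudhari and Farouk, by badge number (lower first): Chaudhari (518) before Farouk (674).
Full order: Chaudhari, Farouk, Szabo, Kowalski, Dimitriou, Pereira, Vasquez, Nguyen, Brennan.

Chaudhari, Farouk, Szabo, Kowalski, Dimitriou, Pereira, Vasquez, Nguyen, Brennan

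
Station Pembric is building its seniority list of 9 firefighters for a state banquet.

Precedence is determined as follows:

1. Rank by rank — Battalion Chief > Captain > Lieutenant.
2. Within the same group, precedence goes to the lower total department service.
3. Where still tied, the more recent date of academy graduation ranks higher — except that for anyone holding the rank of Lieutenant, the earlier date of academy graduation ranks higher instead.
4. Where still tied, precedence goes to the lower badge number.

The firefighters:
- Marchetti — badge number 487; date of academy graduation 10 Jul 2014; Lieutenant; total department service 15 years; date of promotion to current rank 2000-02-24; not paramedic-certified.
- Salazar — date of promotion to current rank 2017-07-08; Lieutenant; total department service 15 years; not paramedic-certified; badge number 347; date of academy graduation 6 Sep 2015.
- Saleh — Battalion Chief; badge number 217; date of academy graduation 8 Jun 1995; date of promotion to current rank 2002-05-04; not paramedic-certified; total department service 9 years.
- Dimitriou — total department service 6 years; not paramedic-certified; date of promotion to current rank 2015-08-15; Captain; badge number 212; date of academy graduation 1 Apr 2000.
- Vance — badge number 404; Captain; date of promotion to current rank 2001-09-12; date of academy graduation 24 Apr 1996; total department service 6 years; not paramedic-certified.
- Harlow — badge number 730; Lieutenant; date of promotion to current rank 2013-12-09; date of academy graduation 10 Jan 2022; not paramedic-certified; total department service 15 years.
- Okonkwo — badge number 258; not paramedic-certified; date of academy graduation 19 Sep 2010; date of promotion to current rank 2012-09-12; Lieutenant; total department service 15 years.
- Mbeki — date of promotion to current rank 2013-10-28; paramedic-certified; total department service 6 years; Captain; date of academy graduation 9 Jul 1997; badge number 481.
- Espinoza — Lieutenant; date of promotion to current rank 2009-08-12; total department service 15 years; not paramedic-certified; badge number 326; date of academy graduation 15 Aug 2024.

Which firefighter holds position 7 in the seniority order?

Salazar

By rank: Saleh (Battalion Chief); then Dimitriou, Mbeki and Vance (Captain); then Okonkwo, Marchetti, Salazar, Harlow and Espinoza (Lieutenant).
Dimitriou, Mbeki and Vance all have total department service 6 years, so the next rule applies.
Among Dimitriou, Mbeki and Vance, by date of academy graduation (later first): Dimitriou (1 Apr 2000) before Mbeki (9 Jul 1997) before Vance (24 Apr 1996).
Okonkwo, Marchetti, Salazar, Harlow and Espinoza all have total department service 15 years, so the next rule applies.
Among Okonkwo, Marchetti, Salazar, Harlow and Espinoza, by date of academy graduation (earlier first) (reversed rule for this group): Okonkwo (19 Sep 2010) before Marchetti (10 Jul 2014) before Salazar (6 Sep 2015) before Harlow (10 Jan 2022) before Espinoza (15 Aug 2024).
Order: Saleh, Dimitriou, Mbeki, Vance, Okonkwo, Marchetti, Salazar, Harlow, Espinoza.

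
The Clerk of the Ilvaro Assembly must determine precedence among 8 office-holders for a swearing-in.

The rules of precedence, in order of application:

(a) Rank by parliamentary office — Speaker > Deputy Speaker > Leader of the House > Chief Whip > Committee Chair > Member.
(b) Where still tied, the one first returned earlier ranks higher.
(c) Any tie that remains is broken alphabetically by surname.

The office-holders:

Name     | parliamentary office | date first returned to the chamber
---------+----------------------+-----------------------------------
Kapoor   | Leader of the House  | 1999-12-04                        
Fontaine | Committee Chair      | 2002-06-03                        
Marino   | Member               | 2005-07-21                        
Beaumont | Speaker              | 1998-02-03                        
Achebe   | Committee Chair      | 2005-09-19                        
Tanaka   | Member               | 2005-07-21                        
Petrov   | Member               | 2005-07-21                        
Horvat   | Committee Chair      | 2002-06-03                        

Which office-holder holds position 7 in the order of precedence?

By parliamentary office: Beaumont (Speaker); then Kapoor (Leader of the House); then Fontaine, Horvat and Achebe (Committee Chair); then Marino, Petrov and Tanaka (Member).
Among Fontaine, Horvat and Achebe, by date first returned to the chamber (earlier first): Fontaine and Horvat (2002-06-03) before Achebe (2005-09-19).
Among Fontaine and Horvat, alphabetically by surname: Fontaine before Horvat.
Marino, Petrov and Tanaka all have date first returned to the chamber 2005-07-21, so the next rule applies.
Among Marino, Petrov and Tanaka, alphabetically by surname: Marino before Petrov before Tanaka.
Order: Beaumont, Kapoor, Fontaine, Horvat, Achebe, Marino, Petrov, Tanaka.

Petrov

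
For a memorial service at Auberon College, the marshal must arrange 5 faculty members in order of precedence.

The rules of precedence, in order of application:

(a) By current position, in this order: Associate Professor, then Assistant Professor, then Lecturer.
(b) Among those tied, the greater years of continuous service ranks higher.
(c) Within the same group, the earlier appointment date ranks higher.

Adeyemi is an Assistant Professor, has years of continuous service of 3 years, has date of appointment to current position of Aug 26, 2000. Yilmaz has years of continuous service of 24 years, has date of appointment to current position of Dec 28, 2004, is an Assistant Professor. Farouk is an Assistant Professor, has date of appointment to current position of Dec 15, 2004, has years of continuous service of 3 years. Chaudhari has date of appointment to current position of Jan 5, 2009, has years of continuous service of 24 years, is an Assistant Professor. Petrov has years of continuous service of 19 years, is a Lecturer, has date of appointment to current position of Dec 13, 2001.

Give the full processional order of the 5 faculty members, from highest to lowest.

Yilmaz, Chaudhari, Adeyemi, Farouk, Petrov

By current position: Yilmaz, Chaudhari, Adeyemi and Farouk (Assistant Professor); then Petrov (Lecturer).
Among Yilmaz, Chaudhari, Adeyemi and Farouk, by years of continuous service (higher first): Yilmaz and Chaudhari (24 years) before Adeyemi and Farouk (3 years).
Among Yilmaz and Chaudhari, by date of appointment to current position (earlier first): Yilmaz (Dec 28, 2004) before Chaudhari (Jan 5, 2009).
Among Adeyemi and Farouk, by date of appointment to current position (earlier first): Adeyemi (Aug 26, 2000) before Farouk (Dec 15, 2004).
Full order: Yilmaz, Chaudhari, Adeyemi, Farouk, Petrov.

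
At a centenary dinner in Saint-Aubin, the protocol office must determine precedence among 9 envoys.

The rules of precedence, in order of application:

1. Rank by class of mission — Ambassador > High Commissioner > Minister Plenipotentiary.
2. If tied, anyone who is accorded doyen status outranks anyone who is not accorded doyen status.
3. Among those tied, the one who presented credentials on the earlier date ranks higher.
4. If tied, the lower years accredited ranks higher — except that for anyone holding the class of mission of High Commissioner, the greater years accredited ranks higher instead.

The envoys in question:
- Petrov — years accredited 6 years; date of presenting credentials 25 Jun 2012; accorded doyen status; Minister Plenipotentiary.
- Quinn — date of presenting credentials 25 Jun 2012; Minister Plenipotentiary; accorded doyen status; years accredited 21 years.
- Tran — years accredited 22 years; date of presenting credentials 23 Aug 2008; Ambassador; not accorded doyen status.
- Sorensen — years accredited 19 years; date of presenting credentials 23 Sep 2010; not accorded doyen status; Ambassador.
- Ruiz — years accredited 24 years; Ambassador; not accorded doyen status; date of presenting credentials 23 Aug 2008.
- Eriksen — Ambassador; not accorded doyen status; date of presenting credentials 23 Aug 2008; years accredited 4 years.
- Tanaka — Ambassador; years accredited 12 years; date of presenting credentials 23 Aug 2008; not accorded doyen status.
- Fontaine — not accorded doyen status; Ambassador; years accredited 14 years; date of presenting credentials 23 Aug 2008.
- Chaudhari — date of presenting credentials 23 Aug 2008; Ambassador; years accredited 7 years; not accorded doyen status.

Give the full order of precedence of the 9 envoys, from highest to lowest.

By class of mission: Eriksen, Chaudhari, Tanaka, Fontaine, Tran, Ruiz and Sorensen (Ambassador); then Petrov and Quinn (Minister Plenipotentiary).
Eriksen, Chaudhari, Tanaka, Fontaine, Tran, Ruiz and Sorensen are each not accorded doyen status, so the next rule applies.
Among Eriksen, Chaudhari, Tanaka, Fontaine, Tran, Ruiz and Sorensen, by date of presenting credentials (earlier first): Eriksen, Chaudhari, Tanaka, Fontaine, Tran and Ruiz (23 Aug 2008) before Sorensen (23 Sep 2010).
Among Eriksen, Chaudhari, Tanaka, Fontaine, Tran and Ruiz, by years accredited (lower first): Eriksen (4 years) before Chaudhari (7 years) before Tanaka (12 years) before Fontaine (14 years) before Tran (22 years) before Ruiz (24 years).
Petrov and Quinn are each accorded doyen status, so the next rule applies.
Petrov and Quinn both have date of presenting credentials 25 Jun 2012, so the next rule applies.
Among Petrov and Quinn, by years accredited (lower first): Petrov (6 years) before Quinn (21 years).
Full order: Eriksen, Chaudhari, Tanaka, Fontaine, Tran, Ruiz, Sorensen, Petrov, Quinn.

Eriksen, Chaudhari, Tanaka, Fontaine, Tran, Ruiz, Sorensen, Petrov, Quinn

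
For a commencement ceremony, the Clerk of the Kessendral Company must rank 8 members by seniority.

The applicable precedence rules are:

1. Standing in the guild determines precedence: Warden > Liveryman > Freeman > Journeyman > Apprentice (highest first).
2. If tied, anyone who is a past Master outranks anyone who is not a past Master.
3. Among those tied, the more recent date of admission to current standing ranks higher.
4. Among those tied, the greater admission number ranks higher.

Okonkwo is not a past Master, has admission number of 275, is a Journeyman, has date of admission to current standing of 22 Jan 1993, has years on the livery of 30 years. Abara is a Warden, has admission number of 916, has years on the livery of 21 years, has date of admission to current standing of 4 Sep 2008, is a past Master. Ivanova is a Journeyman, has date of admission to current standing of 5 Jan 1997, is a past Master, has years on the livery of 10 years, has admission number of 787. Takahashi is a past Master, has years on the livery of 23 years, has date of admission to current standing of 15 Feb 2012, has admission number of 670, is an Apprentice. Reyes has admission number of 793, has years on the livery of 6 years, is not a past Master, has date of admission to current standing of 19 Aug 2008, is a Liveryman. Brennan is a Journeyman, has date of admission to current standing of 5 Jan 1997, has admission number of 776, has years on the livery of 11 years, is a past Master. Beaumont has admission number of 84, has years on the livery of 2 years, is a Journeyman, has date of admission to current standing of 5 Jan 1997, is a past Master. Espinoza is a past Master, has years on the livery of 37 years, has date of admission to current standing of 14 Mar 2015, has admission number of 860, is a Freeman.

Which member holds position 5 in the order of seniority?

Brennan

By standing in the guild: Abara (Warden); then Reyes (Liveryman); then Espinoza (Freeman); then Ivanova, Brennan, Beaumont and Okonkwo (Journeyman); then Takahashi (Apprentice).
Among Ivanova, Brennan, Beaumont and Okonkwo, a past Master before not a past Master: Ivanova, Brennan and Beaumont (a past Master) before Okonkwo (not a past Master).
Ivanova, Brennan and Beaumont all have date of admission to current standing 5 Jan 1997, so the next rule applies.
Among Ivanova, Brennan and Beaumont, by admission number (higher first): Ivanova (787) before Brennan (776) before Beaumont (84).
Order: Abara, Reyes, Espinoza, Ivanova, Brennan, Beaumont, Okonkwo, Takahashi.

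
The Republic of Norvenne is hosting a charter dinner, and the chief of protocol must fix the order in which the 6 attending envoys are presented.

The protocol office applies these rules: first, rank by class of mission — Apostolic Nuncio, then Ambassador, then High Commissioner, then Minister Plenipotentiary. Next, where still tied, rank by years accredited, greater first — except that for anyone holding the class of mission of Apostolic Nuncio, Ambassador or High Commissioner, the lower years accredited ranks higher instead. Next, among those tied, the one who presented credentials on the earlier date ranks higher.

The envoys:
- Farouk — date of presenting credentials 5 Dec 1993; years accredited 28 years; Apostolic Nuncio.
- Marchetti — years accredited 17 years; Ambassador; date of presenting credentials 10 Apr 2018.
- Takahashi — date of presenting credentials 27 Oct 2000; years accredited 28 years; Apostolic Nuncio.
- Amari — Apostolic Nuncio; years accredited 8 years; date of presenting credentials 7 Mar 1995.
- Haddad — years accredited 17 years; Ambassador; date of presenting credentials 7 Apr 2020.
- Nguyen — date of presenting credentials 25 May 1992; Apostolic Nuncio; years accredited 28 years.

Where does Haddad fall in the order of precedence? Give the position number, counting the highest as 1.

6

By class of mission: Amari, Nguyen, Farouk and Takahashi (Apostolic Nuncio); then Marchetti and Haddad (Ambassador).
Among Amari, Nguyen, Farouk and Takahashi, by years accredited (lower first) (reversed rule for this group): Amari (8 years) before Nguyen, Farouk and Takahashi (28 years).
Among Nguyen, Farouk and Takahashi, by date of presenting credentials (earlier first): Nguyen (25 May 1992) before Farouk (5 Dec 1993) before Takahashi (27 Oct 2000).
Marchetti and Haddad both have years accredited 17 years, so the next rule applies.
Among Marchetti and Haddad, by date of presenting credentials (earlier first): Marchetti (10 Apr 2018) before Haddad (7 Apr 2020).
Order: Amari, Nguyen, Farouk, Takahashi, Marchetti, Haddad. So position 6.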